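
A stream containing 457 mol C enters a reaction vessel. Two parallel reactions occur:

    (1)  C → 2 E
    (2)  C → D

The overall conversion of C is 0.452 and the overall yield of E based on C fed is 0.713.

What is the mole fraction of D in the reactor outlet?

Yield of E: 2ξ₁ / 457 = 0.713 → ξ₁ = 162.9 mol.
Conversion of C: 1ξ₁ + 1ξ₂ = 0.452 × 457 = 206.6 → ξ₂ = 43.64 mol.
Outlet amounts (n = n₀ + Σ ν·ξ):
  C: 457 − 1(162.9) − 1(43.64) = 250.4
  E: 0 + 2(162.9) = 325.8
  D: 0 + 1(43.64) = 43.64
Total out = 619.9 mol; y_D = 43.64 / 619.9 = 0.0704.

0.0704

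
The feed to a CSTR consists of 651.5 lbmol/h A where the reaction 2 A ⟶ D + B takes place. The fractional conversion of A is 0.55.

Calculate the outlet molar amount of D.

179 lbmol/h

A reacted = 0.55 × 651.5 = 358.3 lbmol/h; ν_A = −2, so ξ = 358.3/2 = 179.2 lbmol/h.
Outlet amounts (n = n₀ + ν ξ):
  A: 651.5 − 2(179.2) = 293.2
  D: 0 + 1(179.2) = 179.2
  B: 0 + 1(179.2) = 179.2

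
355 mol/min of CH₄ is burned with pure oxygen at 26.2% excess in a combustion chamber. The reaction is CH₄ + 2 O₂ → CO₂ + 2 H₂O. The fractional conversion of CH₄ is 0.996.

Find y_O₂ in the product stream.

Stoichiometric O₂ = 2 × 355 = 710 mol/min; O₂ fed = 710 × 1.262 = 896 mol/min.
Fuel reacted = 0.996 × 355 → ξ = 353.6 mol/min.
Outlet (n = n₀ + ν ξ):
  CH₄: 355 − 1(353.6) = 1.42
  O₂: 896 − 2(353.6) = 188.9
  CO₂: 0 + 1(353.6) = 353.6
  H₂O: 0 + 2(353.6) = 707.2
Total out = 1251 mol/min; y_O₂ = 188.9 / 1251 = 0.151.

0.151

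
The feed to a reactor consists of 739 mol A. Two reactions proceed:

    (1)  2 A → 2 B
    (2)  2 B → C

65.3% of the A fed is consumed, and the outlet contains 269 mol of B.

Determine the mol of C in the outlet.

107 mol

Conversion of A: A consumed = 2ξ₁ = 0.653 × 739 → ξ₁ = 241.3 mol.
B balance: n_B = 0 + 2ξ₁ − 2ξ₂ = 269 → ξ₂ = (2·241.3 − 269)/2 = 106.8 mol.
Outlet amounts (n = n₀ + Σ ν·ξ):
  A: 739 − 2(241.3) = 256.4
  B: 0 + 2(241.3) − 2(106.8) = 269
  C: 0 + 1(106.8) = 106.8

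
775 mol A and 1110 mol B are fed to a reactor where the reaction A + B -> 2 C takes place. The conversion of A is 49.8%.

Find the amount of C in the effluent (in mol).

772 mol

A reacted = 0.498 × 775 = 385.9 mol; ν_A = −1, so ξ = 385.9/1 = 385.9 mol.
Outlet amounts (n = n₀ + ν ξ):
  A: 775 − 1(385.9) = 389.1
  B: 1110 − 1(385.9) = 724
  C: 0 + 2(385.9) = 771.9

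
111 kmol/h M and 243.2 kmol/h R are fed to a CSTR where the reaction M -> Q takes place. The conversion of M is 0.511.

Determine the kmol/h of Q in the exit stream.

M reacted = 0.511 × 111 = 56.72 kmol/h; ν_M = −1, so ξ = 56.72/1 = 56.72 kmol/h.
Outlet amounts (n = n₀ + ν ξ):
  M: 111 − 1(56.72) = 54.28
  Q: 0 + 1(56.72) = 56.72
  R: 243.2 (inert)

56.7 kmol/h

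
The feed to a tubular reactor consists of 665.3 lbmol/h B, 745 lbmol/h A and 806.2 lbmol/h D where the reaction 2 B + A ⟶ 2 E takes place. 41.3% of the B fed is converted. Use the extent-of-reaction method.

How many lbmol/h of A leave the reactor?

B reacted = 0.413 × 665.3 = 274.8 lbmol/h; ν_B = −2, so ξ = 274.8/2 = 137.4 lbmol/h.
Outlet amounts (n = n₀ + ν ξ):
  B: 665.3 − 2(137.4) = 390.5
  A: 745 − 1(137.4) = 607.6
  E: 0 + 2(137.4) = 274.8
  D: 806.2 (inert)

608 lbmol/h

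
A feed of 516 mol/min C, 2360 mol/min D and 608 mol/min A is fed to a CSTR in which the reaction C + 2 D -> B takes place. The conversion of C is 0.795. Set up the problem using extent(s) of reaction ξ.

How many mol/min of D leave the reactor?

1540 mol/min

C reacted = 0.795 × 516 = 410.2 mol/min; ν_C = −1, so ξ = 410.2/1 = 410.2 mol/min.
Outlet amounts (n = n₀ + ν ξ):
  C: 516 − 1(410.2) = 105.8
  D: 2360 − 2(410.2) = 1540
  B: 0 + 1(410.2) = 410.2
  A: 608 (inert)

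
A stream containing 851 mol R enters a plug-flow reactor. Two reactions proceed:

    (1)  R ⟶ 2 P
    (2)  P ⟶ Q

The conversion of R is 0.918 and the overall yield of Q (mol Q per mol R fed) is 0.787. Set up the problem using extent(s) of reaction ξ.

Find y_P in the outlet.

0.547

Conversion of R: R consumed = 1ξ₁ = 0.918 × 851 → ξ₁ = 781.2 mol.
Yield of Q: 1ξ₂ / 851 = 0.787 → ξ₂ = 669.7 mol.
Outlet amounts (n = n₀ + Σ ν·ξ):
  R: 851 − 1(781.2) = 69.78
  P: 0 + 2(781.2) − 1(669.7) = 892.7
  Q: 0 + 1(669.7) = 669.7
Total out = 1632 mol; y_P = 892.7 / 1632 = 0.5469.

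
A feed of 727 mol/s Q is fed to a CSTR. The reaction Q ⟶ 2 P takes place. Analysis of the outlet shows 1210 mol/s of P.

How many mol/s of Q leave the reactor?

122 mol/s

For P: n = n₀ + 2ξ → 1210 = 0 + 2ξ, giving ξ = 605 mol/s.
Outlet amounts (n = n₀ + ν ξ):
  Q: 727 − 1(605) = 122
  P: 0 + 2(605) = 1210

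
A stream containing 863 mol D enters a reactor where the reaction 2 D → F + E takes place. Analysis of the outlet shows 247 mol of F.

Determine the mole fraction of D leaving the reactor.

For F: n = n₀ + 1ξ → 247 = 0 + 1ξ, giving ξ = 247 mol.
Outlet amounts (n = n₀ + ν ξ):
  D: 863 − 2(247) = 369
  F: 0 + 1(247) = 247
  E: 0 + 1(247) = 247
Total out = 863 mol; y_D = 369 / 863 = 0.4276.

0.428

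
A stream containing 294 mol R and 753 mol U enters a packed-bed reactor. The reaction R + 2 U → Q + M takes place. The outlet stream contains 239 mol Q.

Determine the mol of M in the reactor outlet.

239 mol

For Q: n = n₀ + 1ξ → 239 = 0 + 1ξ, giving ξ = 239 mol.
Outlet amounts (n = n₀ + ν ξ):
  R: 294 − 1(239) = 55
  U: 753 − 2(239) = 275
  Q: 0 + 1(239) = 239
  M: 0 + 1(239) = 239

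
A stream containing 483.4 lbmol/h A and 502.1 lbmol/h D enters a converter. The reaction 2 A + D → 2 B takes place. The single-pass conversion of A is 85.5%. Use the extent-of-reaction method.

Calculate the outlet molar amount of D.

295 lbmol/h

A reacted = 0.855 × 483.4 = 413.3 lbmol/h; ν_A = −2, so ξ = 413.3/2 = 206.7 lbmol/h.
Outlet amounts (n = n₀ + ν ξ):
  A: 483.4 − 2(206.7) = 70.09
  D: 502.1 − 1(206.7) = 295.4
  B: 0 + 2(206.7) = 413.3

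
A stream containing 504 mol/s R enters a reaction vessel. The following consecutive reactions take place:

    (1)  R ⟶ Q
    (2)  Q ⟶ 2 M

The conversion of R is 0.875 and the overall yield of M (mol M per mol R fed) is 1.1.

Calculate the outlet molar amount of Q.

164 mol/s

Conversion of R: R consumed = 1ξ₁ = 0.875 × 504 → ξ₁ = 441 mol/s.
Yield of M: 2ξ₂ / 504 = 1.1 → ξ₂ = 277.2 mol/s.
Outlet amounts (n = n₀ + Σ ν·ξ):
  R: 504 − 1(441) = 63
  Q: 0 + 1(441) − 1(277.2) = 163.8
  M: 0 + 2(277.2) = 554.4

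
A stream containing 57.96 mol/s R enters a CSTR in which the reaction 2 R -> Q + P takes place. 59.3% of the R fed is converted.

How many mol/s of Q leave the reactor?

17.2 mol/s

R reacted = 0.593 × 57.96 = 34.37 mol/s; ν_R = −2, so ξ = 34.37/2 = 17.19 mol/s.
Outlet amounts (n = n₀ + ν ξ):
  R: 57.96 − 2(17.19) = 23.59
  Q: 0 + 1(17.19) = 17.19
  P: 0 + 1(17.19) = 17.19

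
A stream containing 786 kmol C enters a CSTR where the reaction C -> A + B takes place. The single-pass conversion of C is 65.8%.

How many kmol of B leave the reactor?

C reacted = 0.658 × 786 = 517.2 kmol; ν_C = −1, so ξ = 517.2/1 = 517.2 kmol.
Outlet amounts (n = n₀ + ν ξ):
  C: 786 − 1(517.2) = 268.8
  A: 0 + 1(517.2) = 517.2
  B: 0 + 1(517.2) = 517.2

517 kmol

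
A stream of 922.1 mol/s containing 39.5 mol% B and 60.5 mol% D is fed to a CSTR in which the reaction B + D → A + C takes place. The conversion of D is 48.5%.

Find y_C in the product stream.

0.293

D reacted = 0.485 × 557.9 = 270.6 mol/s; ν_D = −1, so ξ = 270.6/1 = 270.6 mol/s.
Outlet amounts (n = n₀ + ν ξ):
  B: 364.2 − 1(270.6) = 93.66
  D: 557.9 − 1(270.6) = 287.3
  A: 0 + 1(270.6) = 270.6
  C: 0 + 1(270.6) = 270.6
Total out = 922.1 mol/s; y_C = 270.6 / 922.1 = 0.2934.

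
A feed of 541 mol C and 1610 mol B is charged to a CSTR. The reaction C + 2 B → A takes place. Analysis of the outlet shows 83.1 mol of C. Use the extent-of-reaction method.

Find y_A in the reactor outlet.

For C: n = n₀ − 1ξ → 83.1 = 541 − 1ξ, giving ξ = 457.9 mol.
Outlet amounts (n = n₀ + ν ξ):
  C: 541 − 1(457.9) = 83.1
  B: 1610 − 2(457.9) = 694.2
  A: 0 + 1(457.9) = 457.9
Total out = 1235 mol; y_A = 457.9 / 1235 = 0.3707.

0.371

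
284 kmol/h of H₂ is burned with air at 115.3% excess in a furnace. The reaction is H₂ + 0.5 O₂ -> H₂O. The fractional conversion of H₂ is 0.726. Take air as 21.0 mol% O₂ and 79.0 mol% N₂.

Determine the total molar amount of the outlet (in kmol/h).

1640 kmol/h

Stoichiometric O₂ = 0.5 × 284 = 142 kmol/h; O₂ fed = 142 × 2.153 = 305.7 kmol/h.
N₂ fed = 305.7 × 79/21 = 1150 kmol/h.
Fuel reacted = 0.726 × 284 → ξ = 206.2 kmol/h.
Outlet (n = n₀ + ν ξ):
  H₂: 284 − 1(206.2) = 77.82
  O₂: 305.7 − 0.5(206.2) = 202.6
  N₂: 1150 (inert)
  H₂O: 0 + 1(206.2) = 206.2
Total out = 77.82 + 202.6 + 1150 + 206.2 = 1637 kmol/h.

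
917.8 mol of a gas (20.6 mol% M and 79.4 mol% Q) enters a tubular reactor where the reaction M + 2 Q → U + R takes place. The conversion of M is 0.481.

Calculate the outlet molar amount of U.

90.9 mol

M reacted = 0.481 × 189.1 = 90.94 mol; ν_M = −1, so ξ = 90.94/1 = 90.94 mol.
Outlet amounts (n = n₀ + ν ξ):
  M: 189.1 − 1(90.94) = 98.13
  Q: 728.7 − 2(90.94) = 546.9
  U: 0 + 1(90.94) = 90.94
  R: 0 + 1(90.94) = 90.94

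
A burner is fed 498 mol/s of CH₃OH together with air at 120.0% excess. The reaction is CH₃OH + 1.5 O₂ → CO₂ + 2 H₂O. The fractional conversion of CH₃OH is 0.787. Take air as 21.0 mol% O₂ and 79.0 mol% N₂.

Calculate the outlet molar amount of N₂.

Stoichiometric O₂ = 1.5 × 498 = 747 mol/s; O₂ fed = 747 × 2.200 = 1643 mol/s.
N₂ fed = 1643 × 79/21 = 6182 mol/s.
Fuel reacted = 0.787 × 498 → ξ = 391.9 mol/s.
Outlet (n = n₀ + ν ξ):
  CH₃OH: 498 − 1(391.9) = 106.1
  O₂: 1643 − 1.5(391.9) = 1056
  N₂: 6182 (inert)
  CO₂: 0 + 1(391.9) = 391.9
  H₂O: 0 + 2(391.9) = 783.9

6180 mol/s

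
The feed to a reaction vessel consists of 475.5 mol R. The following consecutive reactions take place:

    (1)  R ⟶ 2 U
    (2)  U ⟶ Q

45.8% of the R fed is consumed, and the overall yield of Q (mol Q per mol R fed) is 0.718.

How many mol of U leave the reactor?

Conversion of R: R consumed = 1ξ₁ = 0.458 × 475.5 → ξ₁ = 217.8 mol.
Yield of Q: 1ξ₂ / 475.5 = 0.718 → ξ₂ = 341.4 mol.
Outlet amounts (n = n₀ + Σ ν·ξ):
  R: 475.5 − 1(217.8) = 257.7
  U: 0 + 2(217.8) − 1(341.4) = 94.15
  Q: 0 + 1(341.4) = 341.4

94.1 mol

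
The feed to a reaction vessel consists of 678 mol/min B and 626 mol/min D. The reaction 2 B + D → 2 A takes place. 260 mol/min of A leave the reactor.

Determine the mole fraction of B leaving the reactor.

0.356

For A: n = n₀ + 2ξ → 260 = 0 + 2ξ, giving ξ = 130 mol/min.
Outlet amounts (n = n₀ + ν ξ):
  B: 678 − 2(130) = 418
  D: 626 − 1(130) = 496
  A: 0 + 2(130) = 260
Total out = 1174 mol/min; y_B = 418 / 1174 = 0.356.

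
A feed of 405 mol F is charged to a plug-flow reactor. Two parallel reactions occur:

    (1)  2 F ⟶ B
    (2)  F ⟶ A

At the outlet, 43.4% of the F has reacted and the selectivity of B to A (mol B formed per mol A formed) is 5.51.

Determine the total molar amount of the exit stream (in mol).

Conversion of F: F consumed = 0.434 × 405 = 175.8 mol = 2ξ₁ + 1ξ₂.
Selectivity: 1ξ₁ / (1ξ₂) = 5.51 → ξ₁ = 5.51 ξ₂.
Substitute: (2·5.51 + 1) ξ₂ = 175.8 → ξ₂ = 14.62 mol, ξ₁ = 80.57 mol.
Outlet amounts (n = n₀ + Σ ν·ξ):
  F: 405 − 2(80.57) − 1(14.62) = 229.2
  B: 0 + 1(80.57) = 80.57
  A: 0 + 1(14.62) = 14.62
Total out = 229.2 + 80.57 + 14.62 = 324.4 mol.

324 mol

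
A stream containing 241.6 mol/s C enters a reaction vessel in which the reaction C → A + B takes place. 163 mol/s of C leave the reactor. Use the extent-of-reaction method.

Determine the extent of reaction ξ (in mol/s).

For C: n = n₀ − 1ξ → 163 = 241.6 − 1ξ, giving ξ = 78.6 mol/s.
Outlet amounts (n = n₀ + ν ξ):
  C: 241.6 − 1(78.6) = 163
  A: 0 + 1(78.6) = 78.6
  B: 0 + 1(78.6) = 78.6

ξ = 78.6 mol/s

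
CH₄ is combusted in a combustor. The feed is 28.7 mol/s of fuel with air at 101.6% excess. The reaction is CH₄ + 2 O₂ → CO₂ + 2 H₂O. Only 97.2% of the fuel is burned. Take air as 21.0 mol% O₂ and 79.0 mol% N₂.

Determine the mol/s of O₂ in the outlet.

59.9 mol/s

Stoichiometric O₂ = 2 × 28.7 = 57.4 mol/s; O₂ fed = 57.4 × 2.016 = 115.7 mol/s.
N₂ fed = 115.7 × 79/21 = 435.3 mol/s.
Fuel reacted = 0.972 × 28.7 → ξ = 27.9 mol/s.
Outlet (n = n₀ + ν ξ):
  CH₄: 28.7 − 1(27.9) = 0.8036
  O₂: 115.7 − 2(27.9) = 59.93
  N₂: 435.3 (inert)
  CO₂: 0 + 1(27.9) = 27.9
  H₂O: 0 + 2(27.9) = 55.79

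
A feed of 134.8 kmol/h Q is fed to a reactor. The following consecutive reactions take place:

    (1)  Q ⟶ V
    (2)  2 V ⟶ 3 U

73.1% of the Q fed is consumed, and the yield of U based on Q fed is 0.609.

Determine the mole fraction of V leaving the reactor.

Conversion of Q: Q consumed = 1ξ₁ = 0.731 × 134.8 → ξ₁ = 98.54 kmol/h.
Yield of U: 3ξ₂ / 134.8 = 0.609 → ξ₂ = 27.36 kmol/h.
Outlet amounts (n = n₀ + Σ ν·ξ):
  Q: 134.8 − 1(98.54) = 36.26
  V: 0 + 1(98.54) − 2(27.36) = 43.81
  U: 0 + 3(27.36) = 82.09
Total out = 162.2 kmol/h; y_V = 43.81 / 162.2 = 0.2702.

0.27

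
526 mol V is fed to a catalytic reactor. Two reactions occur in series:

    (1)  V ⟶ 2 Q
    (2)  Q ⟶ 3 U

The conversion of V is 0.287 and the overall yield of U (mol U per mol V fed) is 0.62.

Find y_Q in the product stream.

0.216

Conversion of V: V consumed = 1ξ₁ = 0.287 × 526 → ξ₁ = 151 mol.
Yield of U: 3ξ₂ / 526 = 0.62 → ξ₂ = 108.7 mol.
Outlet amounts (n = n₀ + Σ ν·ξ):
  V: 526 − 1(151) = 375
  Q: 0 + 2(151) − 1(108.7) = 193.2
  U: 0 + 3(108.7) = 326.1
Total out = 894.4 mol; y_Q = 193.2 / 894.4 = 0.216.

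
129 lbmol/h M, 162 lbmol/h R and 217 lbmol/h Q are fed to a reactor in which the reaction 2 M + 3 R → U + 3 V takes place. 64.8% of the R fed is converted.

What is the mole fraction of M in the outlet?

0.125

R reacted = 0.648 × 162 = 105 lbmol/h; ν_R = −3, so ξ = 105/3 = 34.99 lbmol/h.
Outlet amounts (n = n₀ + ν ξ):
  M: 129 − 2(34.99) = 59.02
  R: 162 − 3(34.99) = 57.02
  U: 0 + 1(34.99) = 34.99
  V: 0 + 3(34.99) = 105
  Q: 217 (inert)
Total out = 473 lbmol/h; y_M = 59.02 / 473 = 0.1248.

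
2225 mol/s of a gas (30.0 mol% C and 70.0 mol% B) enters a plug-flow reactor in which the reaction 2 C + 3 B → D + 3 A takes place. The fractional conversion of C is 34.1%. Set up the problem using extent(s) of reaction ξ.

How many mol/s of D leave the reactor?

114 mol/s

C reacted = 0.341 × 667.5 = 227.6 mol/s; ν_C = −2, so ξ = 227.6/2 = 113.8 mol/s.
Outlet amounts (n = n₀ + ν ξ):
  C: 667.5 − 2(113.8) = 439.9
  B: 1558 − 3(113.8) = 1216
  D: 0 + 1(113.8) = 113.8
  A: 0 + 3(113.8) = 341.4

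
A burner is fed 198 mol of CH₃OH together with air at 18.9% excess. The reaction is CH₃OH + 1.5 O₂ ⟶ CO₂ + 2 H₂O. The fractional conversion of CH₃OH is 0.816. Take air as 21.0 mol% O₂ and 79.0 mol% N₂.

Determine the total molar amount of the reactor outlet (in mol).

Stoichiometric O₂ = 1.5 × 198 = 297 mol; O₂ fed = 297 × 1.189 = 353.1 mol.
N₂ fed = 353.1 × 79/21 = 1328 mol.
Fuel reacted = 0.816 × 198 → ξ = 161.6 mol.
Outlet (n = n₀ + ν ξ):
  CH₃OH: 198 − 1(161.6) = 36.43
  O₂: 353.1 − 1.5(161.6) = 110.8
  N₂: 1328 (inert)
  CO₂: 0 + 1(161.6) = 161.6
  H₂O: 0 + 2(161.6) = 323.1
Total out = 36.43 + 110.8 + 1328 + 161.6 + 323.1 = 1960 mol.

1960 mol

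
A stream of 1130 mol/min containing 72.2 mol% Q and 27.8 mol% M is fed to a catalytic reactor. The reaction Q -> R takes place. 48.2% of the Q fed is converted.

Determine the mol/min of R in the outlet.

393 mol/min

Q reacted = 0.482 × 815.9 = 393.2 mol/min; ν_Q = −1, so ξ = 393.2/1 = 393.2 mol/min.
Outlet amounts (n = n₀ + ν ξ):
  Q: 815.9 − 1(393.2) = 422.6
  R: 0 + 1(393.2) = 393.2
  M: 314.1 (inert)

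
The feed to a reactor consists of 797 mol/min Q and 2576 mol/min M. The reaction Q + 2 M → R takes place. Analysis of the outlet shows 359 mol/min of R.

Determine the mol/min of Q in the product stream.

For R: n = n₀ + 1ξ → 359 = 0 + 1ξ, giving ξ = 359 mol/min.
Outlet amounts (n = n₀ + ν ξ):
  Q: 797 − 1(359) = 438
  M: 2576 − 2(359) = 1858
  R: 0 + 1(359) = 359

438 mol/min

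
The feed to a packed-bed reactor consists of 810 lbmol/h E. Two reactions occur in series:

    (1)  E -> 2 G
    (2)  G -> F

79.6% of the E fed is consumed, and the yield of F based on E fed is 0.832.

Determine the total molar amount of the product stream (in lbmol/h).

Conversion of E: E consumed = 1ξ₁ = 0.796 × 810 → ξ₁ = 644.8 lbmol/h.
Yield of F: 1ξ₂ / 810 = 0.832 → ξ₂ = 673.9 lbmol/h.
Outlet amounts (n = n₀ + Σ ν·ξ):
  E: 810 − 1(644.8) = 165.2
  G: 0 + 2(644.8) − 1(673.9) = 615.6
  F: 0 + 1(673.9) = 673.9
Total out = 165.2 + 615.6 + 673.9 = 1455 lbmol/h.

1450 lbmol/h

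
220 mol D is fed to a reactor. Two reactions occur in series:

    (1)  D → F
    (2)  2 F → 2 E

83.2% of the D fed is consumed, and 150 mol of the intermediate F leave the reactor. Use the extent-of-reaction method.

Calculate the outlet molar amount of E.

Conversion of D: D consumed = 1ξ₁ = 0.832 × 220 → ξ₁ = 183 mol.
F balance: n_F = 0 + 1ξ₁ − 2ξ₂ = 150 → ξ₂ = (1·183 − 150)/2 = 16.52 mol.
Outlet amounts (n = n₀ + Σ ν·ξ):
  D: 220 − 1(183) = 36.96
  F: 0 + 1(183) − 2(16.52) = 150
  E: 0 + 2(16.52) = 33.04

33 mol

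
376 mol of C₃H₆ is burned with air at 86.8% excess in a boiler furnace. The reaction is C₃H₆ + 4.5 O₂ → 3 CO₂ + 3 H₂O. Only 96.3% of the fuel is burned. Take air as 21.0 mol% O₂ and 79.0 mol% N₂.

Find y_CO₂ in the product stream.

0.0696

Stoichiometric O₂ = 4.5 × 376 = 1692 mol; O₂ fed = 1692 × 1.868 = 3161 mol.
N₂ fed = 3161 × 79/21 = 11890 mol.
Fuel reacted = 0.963 × 376 → ξ = 362.1 mol.
Outlet (n = n₀ + ν ξ):
  C₃H₆: 376 − 1(362.1) = 13.91
  O₂: 3161 − 4.5(362.1) = 1531
  N₂: 11890 (inert)
  CO₂: 0 + 3(362.1) = 1086
  H₂O: 0 + 3(362.1) = 1086
Total out = 15610 mol; y_CO₂ = 1086 / 15610 = 0.0696.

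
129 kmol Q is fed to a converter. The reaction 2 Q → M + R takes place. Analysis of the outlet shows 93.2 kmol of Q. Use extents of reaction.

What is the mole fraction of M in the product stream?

0.139

For Q: n = n₀ − 2ξ → 93.2 = 129 − 2ξ, giving ξ = 17.9 kmol.
Outlet amounts (n = n₀ + ν ξ):
  Q: 129 − 2(17.9) = 93.2
  M: 0 + 1(17.9) = 17.9
  R: 0 + 1(17.9) = 17.9
Total out = 129 kmol; y_M = 17.9 / 129 = 0.1388.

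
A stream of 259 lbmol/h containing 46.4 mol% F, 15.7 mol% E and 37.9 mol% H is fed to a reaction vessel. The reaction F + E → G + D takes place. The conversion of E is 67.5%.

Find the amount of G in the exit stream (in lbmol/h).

27.4 lbmol/h

E reacted = 0.675 × 40.66 = 27.45 lbmol/h; ν_E = −1, so ξ = 27.45/1 = 27.45 lbmol/h.
Outlet amounts (n = n₀ + ν ξ):
  F: 120.2 − 1(27.45) = 92.73
  E: 40.66 − 1(27.45) = 13.22
  G: 0 + 1(27.45) = 27.45
  D: 0 + 1(27.45) = 27.45
  H: 98.16 (inert)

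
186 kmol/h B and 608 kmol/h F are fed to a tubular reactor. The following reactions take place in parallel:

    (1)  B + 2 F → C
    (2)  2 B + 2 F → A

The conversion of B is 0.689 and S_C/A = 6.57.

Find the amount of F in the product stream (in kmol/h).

382 kmol/h

Conversion of B: B consumed = 0.689 × 186 = 128.2 kmol/h = 1ξ₁ + 2ξ₂.
Selectivity: 1ξ₁ / (1ξ₂) = 6.57 → ξ₁ = 6.57 ξ₂.
Substitute: (1·6.57 + 2) ξ₂ = 128.2 → ξ₂ = 14.95 kmol/h, ξ₁ = 98.25 kmol/h.
Outlet amounts (n = n₀ + Σ ν·ξ):
  B: 186 − 1(98.25) − 2(14.95) = 57.85
  F: 608 − 2(98.25) − 2(14.95) = 381.6
  C: 0 + 1(98.25) = 98.25
  A: 0 + 1(14.95) = 14.95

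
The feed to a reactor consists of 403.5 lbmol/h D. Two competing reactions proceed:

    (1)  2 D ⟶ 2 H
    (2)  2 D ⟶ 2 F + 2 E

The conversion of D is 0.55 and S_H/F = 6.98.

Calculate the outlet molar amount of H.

Conversion of D: D consumed = 0.55 × 403.5 = 221.9 lbmol/h = 2ξ₁ + 2ξ₂.
Selectivity: 2ξ₁ / (2ξ₂) = 6.98 → ξ₁ = 6.98 ξ₂.
Substitute: (2·6.98 + 2) ξ₂ = 221.9 → ξ₂ = 13.91 lbmol/h, ξ₁ = 97.06 lbmol/h.
Outlet amounts (n = n₀ + Σ ν·ξ):
  D: 403.5 − 2(97.06) − 2(13.91) = 181.6
  H: 0 + 2(97.06) = 194.1
  F: 0 + 2(13.91) = 27.81
  E: 0 + 2(13.91) = 27.81

194 lbmol/h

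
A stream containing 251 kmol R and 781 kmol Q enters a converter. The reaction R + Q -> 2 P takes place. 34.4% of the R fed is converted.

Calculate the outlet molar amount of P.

R reacted = 0.344 × 251 = 86.34 kmol; ν_R = −1, so ξ = 86.34/1 = 86.34 kmol.
Outlet amounts (n = n₀ + ν ξ):
  R: 251 − 1(86.34) = 164.7
  Q: 781 − 1(86.34) = 694.7
  P: 0 + 2(86.34) = 172.7

173 kmol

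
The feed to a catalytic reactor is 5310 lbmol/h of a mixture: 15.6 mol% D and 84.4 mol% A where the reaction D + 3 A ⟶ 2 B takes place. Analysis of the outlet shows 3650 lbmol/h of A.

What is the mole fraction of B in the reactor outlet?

For A: n = n₀ − 3ξ → 3650 = 4482 − 3ξ, giving ξ = 277.2 lbmol/h.
Outlet amounts (n = n₀ + ν ξ):
  D: 828.4 − 1(277.2) = 551.1
  A: 4482 − 3(277.2) = 3650
  B: 0 + 2(277.2) = 554.4
Total out = 4756 lbmol/h; y_B = 554.4 / 4756 = 0.1166.

0.117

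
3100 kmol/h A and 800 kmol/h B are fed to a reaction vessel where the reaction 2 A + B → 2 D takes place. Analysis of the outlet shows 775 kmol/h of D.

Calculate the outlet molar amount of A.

2320 kmol/h

For D: n = n₀ + 2ξ → 775 = 0 + 2ξ, giving ξ = 387.5 kmol/h.
Outlet amounts (n = n₀ + ν ξ):
  A: 3100 − 2(387.5) = 2325
  B: 800 − 1(387.5) = 412.5
  D: 0 + 2(387.5) = 775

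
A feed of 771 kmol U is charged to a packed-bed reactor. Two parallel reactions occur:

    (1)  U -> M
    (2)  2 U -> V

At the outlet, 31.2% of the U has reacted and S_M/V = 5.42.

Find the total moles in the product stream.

739 kmol

Conversion of U: U consumed = 0.312 × 771 = 240.6 kmol = 1ξ₁ + 2ξ₂.
Selectivity: 1ξ₁ / (1ξ₂) = 5.42 → ξ₁ = 5.42 ξ₂.
Substitute: (1·5.42 + 2) ξ₂ = 240.6 → ξ₂ = 32.42 kmol, ξ₁ = 175.7 kmol.
Outlet amounts (n = n₀ + Σ ν·ξ):
  U: 771 − 1(175.7) − 2(32.42) = 530.4
  M: 0 + 1(175.7) = 175.7
  V: 0 + 1(32.42) = 32.42
Total out = 530.4 + 175.7 + 32.42 = 738.6 kmol.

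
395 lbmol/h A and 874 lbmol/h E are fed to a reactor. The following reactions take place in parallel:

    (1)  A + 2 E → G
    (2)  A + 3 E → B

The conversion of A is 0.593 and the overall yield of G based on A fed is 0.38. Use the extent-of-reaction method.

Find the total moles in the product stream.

Yield of G: 1ξ₁ / 395 = 0.38 → ξ₁ = 150.1 lbmol/h.
Conversion of A: 1ξ₁ + 1ξ₂ = 0.593 × 395 = 234.2 → ξ₂ = 84.13 lbmol/h.
Outlet amounts (n = n₀ + Σ ν·ξ):
  A: 395 − 1(150.1) − 1(84.13) = 160.8
  E: 874 − 2(150.1) − 3(84.13) = 321.4
  G: 0 + 1(150.1) = 150.1
  B: 0 + 1(84.13) = 84.13
Total out = 160.8 + 321.4 + 150.1 + 84.13 = 716.4 lbmol/h.

716 lbmol/h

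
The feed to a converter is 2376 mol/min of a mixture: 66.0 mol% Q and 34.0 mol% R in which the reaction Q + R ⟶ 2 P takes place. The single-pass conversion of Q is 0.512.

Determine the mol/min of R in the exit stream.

Q reacted = 0.512 × 1568 = 802.9 mol/min; ν_Q = −1, so ξ = 802.9/1 = 802.9 mol/min.
Outlet amounts (n = n₀ + ν ξ):
  Q: 1568 − 1(802.9) = 765.3
  R: 807.8 − 1(802.9) = 4.942
  P: 0 + 2(802.9) = 1606

4.94 mol/min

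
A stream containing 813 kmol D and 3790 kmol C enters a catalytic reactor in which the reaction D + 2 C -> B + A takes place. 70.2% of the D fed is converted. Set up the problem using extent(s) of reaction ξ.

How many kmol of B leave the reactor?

D reacted = 0.702 × 813 = 570.7 kmol; ν_D = −1, so ξ = 570.7/1 = 570.7 kmol.
Outlet amounts (n = n₀ + ν ξ):
  D: 813 − 1(570.7) = 242.3
  C: 3790 − 2(570.7) = 2649
  B: 0 + 1(570.7) = 570.7
  A: 0 + 1(570.7) = 570.7

571 kmol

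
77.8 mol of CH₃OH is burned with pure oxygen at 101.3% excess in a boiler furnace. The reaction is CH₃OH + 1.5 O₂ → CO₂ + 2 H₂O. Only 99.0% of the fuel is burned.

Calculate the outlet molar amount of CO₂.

Stoichiometric O₂ = 1.5 × 77.8 = 116.7 mol; O₂ fed = 116.7 × 2.013 = 234.9 mol.
Fuel reacted = 0.99 × 77.8 → ξ = 77.02 mol.
Outlet (n = n₀ + ν ξ):
  CH₃OH: 77.8 − 1(77.02) = 0.778
  O₂: 234.9 − 1.5(77.02) = 119.4
  CO₂: 0 + 1(77.02) = 77.02
  H₂O: 0 + 2(77.02) = 154

77 mol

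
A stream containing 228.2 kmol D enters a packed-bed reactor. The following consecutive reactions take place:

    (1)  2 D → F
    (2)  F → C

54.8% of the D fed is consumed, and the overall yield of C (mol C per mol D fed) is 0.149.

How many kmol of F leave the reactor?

28.5 kmol

Conversion of D: D consumed = 2ξ₁ = 0.548 × 228.2 → ξ₁ = 62.53 kmol.
Yield of C: 1ξ₂ / 228.2 = 0.149 → ξ₂ = 34 kmol.
Outlet amounts (n = n₀ + Σ ν·ξ):
  D: 228.2 − 2(62.53) = 103.1
  F: 0 + 1(62.53) − 1(34) = 28.53
  C: 0 + 1(34) = 34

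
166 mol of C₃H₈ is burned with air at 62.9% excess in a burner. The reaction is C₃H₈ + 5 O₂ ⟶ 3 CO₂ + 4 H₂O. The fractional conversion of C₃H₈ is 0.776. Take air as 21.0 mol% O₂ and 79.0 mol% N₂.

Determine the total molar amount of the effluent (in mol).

6730 mol

Stoichiometric O₂ = 5 × 166 = 830 mol; O₂ fed = 830 × 1.629 = 1352 mol.
N₂ fed = 1352 × 79/21 = 5086 mol.
Fuel reacted = 0.776 × 166 → ξ = 128.8 mol.
Outlet (n = n₀ + ν ξ):
  C₃H₈: 166 − 1(128.8) = 37.18
  O₂: 1352 − 5(128.8) = 708
  N₂: 5086 (inert)
  CO₂: 0 + 3(128.8) = 386.4
  H₂O: 0 + 4(128.8) = 515.3
Total out = 37.18 + 708 + 5086 + 386.4 + 515.3 = 6733 mol.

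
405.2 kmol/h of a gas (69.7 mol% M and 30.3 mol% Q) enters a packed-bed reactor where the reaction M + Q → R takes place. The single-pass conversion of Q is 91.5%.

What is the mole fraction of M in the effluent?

Q reacted = 0.915 × 122.8 = 112.3 kmol/h; ν_Q = −1, so ξ = 112.3/1 = 112.3 kmol/h.
Outlet amounts (n = n₀ + ν ξ):
  M: 282.4 − 1(112.3) = 170.1
  Q: 122.8 − 1(112.3) = 10.44
  R: 0 + 1(112.3) = 112.3
Total out = 292.9 kmol/h; y_M = 170.1 / 292.9 = 0.5808.

0.581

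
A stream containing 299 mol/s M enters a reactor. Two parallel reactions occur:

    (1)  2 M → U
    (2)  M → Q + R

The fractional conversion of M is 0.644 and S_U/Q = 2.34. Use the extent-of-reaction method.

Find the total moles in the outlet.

Conversion of M: M consumed = 0.644 × 299 = 192.6 mol/s = 2ξ₁ + 1ξ₂.
Selectivity: 1ξ₁ / (1ξ₂) = 2.34 → ξ₁ = 2.34 ξ₂.
Substitute: (2·2.34 + 1) ξ₂ = 192.6 → ξ₂ = 33.9 mol/s, ξ₁ = 79.33 mol/s.
Outlet amounts (n = n₀ + Σ ν·ξ):
  M: 299 − 2(79.33) − 1(33.9) = 106.4
  U: 0 + 1(79.33) = 79.33
  Q: 0 + 1(33.9) = 33.9
  R: 0 + 1(33.9) = 33.9
Total out = 106.4 + 79.33 + 33.9 + 33.9 = 253.6 mol/s.

254 mol/s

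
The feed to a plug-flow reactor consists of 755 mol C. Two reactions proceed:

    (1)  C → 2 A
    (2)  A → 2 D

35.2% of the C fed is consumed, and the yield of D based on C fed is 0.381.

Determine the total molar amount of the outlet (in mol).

1160 mol

Conversion of C: C consumed = 1ξ₁ = 0.352 × 755 → ξ₁ = 265.8 mol.
Yield of D: 2ξ₂ / 755 = 0.381 → ξ₂ = 143.8 mol.
Outlet amounts (n = n₀ + Σ ν·ξ):
  C: 755 − 1(265.8) = 489.2
  A: 0 + 2(265.8) − 1(143.8) = 387.7
  D: 0 + 2(143.8) = 287.7
Total out = 489.2 + 387.7 + 287.7 = 1165 mol.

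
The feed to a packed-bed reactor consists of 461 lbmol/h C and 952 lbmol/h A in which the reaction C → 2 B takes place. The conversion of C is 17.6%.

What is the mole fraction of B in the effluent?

0.109

C reacted = 0.176 × 461 = 81.14 lbmol/h; ν_C = −1, so ξ = 81.14/1 = 81.14 lbmol/h.
Outlet amounts (n = n₀ + ν ξ):
  C: 461 − 1(81.14) = 379.9
  B: 0 + 2(81.14) = 162.3
  A: 952 (inert)
Total out = 1494 lbmol/h; y_B = 162.3 / 1494 = 0.1086.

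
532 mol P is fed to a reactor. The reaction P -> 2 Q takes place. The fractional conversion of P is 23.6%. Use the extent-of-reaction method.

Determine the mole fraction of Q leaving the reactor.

0.382

P reacted = 0.236 × 532 = 125.6 mol; ν_P = −1, so ξ = 125.6/1 = 125.6 mol.
Outlet amounts (n = n₀ + ν ξ):
  P: 532 − 1(125.6) = 406.4
  Q: 0 + 2(125.6) = 251.1
Total out = 657.6 mol; y_Q = 251.1 / 657.6 = 0.3819.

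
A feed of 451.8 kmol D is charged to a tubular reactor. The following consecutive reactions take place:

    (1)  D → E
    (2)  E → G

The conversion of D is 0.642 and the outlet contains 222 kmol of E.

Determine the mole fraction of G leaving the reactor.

Conversion of D: D consumed = 1ξ₁ = 0.642 × 451.8 → ξ₁ = 290.1 kmol.
E balance: n_E = 0 + 1ξ₁ − 1ξ₂ = 222 → ξ₂ = (1·290.1 − 222)/1 = 68.06 kmol.
Outlet amounts (n = n₀ + Σ ν·ξ):
  D: 451.8 − 1(290.1) = 161.7
  E: 0 + 1(290.1) − 1(68.06) = 222
  G: 0 + 1(68.06) = 68.06
Total out = 451.8 kmol; y_G = 68.06 / 451.8 = 0.1506.

0.151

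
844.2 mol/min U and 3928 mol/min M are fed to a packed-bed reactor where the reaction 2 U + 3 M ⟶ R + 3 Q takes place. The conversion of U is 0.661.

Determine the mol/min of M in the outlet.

3090 mol/min

U reacted = 0.661 × 844.2 = 558 mol/min; ν_U = −2, so ξ = 558/2 = 279 mol/min.
Outlet amounts (n = n₀ + ν ξ):
  U: 844.2 − 2(279) = 286.2
  M: 3928 − 3(279) = 3091
  R: 0 + 1(279) = 279
  Q: 0 + 3(279) = 837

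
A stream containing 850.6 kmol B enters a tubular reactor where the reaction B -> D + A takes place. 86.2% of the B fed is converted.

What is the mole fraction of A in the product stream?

B reacted = 0.862 × 850.6 = 733.2 kmol; ν_B = −1, so ξ = 733.2/1 = 733.2 kmol.
Outlet amounts (n = n₀ + ν ξ):
  B: 850.6 − 1(733.2) = 117.4
  D: 0 + 1(733.2) = 733.2
  A: 0 + 1(733.2) = 733.2
Total out = 1584 kmol; y_A = 733.2 / 1584 = 0.4629.

0.463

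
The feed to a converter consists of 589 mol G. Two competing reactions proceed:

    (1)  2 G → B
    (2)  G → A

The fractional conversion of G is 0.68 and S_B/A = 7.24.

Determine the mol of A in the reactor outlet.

Conversion of G: G consumed = 0.68 × 589 = 400.5 mol = 2ξ₁ + 1ξ₂.
Selectivity: 1ξ₁ / (1ξ₂) = 7.24 → ξ₁ = 7.24 ξ₂.
Substitute: (2·7.24 + 1) ξ₂ = 400.5 → ξ₂ = 25.87 mol, ξ₁ = 187.3 mol.
Outlet amounts (n = n₀ + Σ ν·ξ):
  G: 589 − 2(187.3) − 1(25.87) = 188.5
  B: 0 + 1(187.3) = 187.3
  A: 0 + 1(25.87) = 25.87

25.9 mol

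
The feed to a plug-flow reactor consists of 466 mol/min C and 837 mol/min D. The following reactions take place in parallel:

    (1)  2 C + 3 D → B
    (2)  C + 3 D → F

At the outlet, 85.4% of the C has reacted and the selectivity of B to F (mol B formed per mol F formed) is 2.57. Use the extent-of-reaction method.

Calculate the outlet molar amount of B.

Conversion of C: C consumed = 0.854 × 466 = 398 mol/min = 2ξ₁ + 1ξ₂.
Selectivity: 1ξ₁ / (1ξ₂) = 2.57 → ξ₁ = 2.57 ξ₂.
Substitute: (2·2.57 + 1) ξ₂ = 398 → ξ₂ = 64.81 mol/min, ξ₁ = 166.6 mol/min.
Outlet amounts (n = n₀ + Σ ν·ξ):
  C: 466 − 2(166.6) − 1(64.81) = 68.04
  D: 837 − 3(166.6) − 3(64.81) = 142.8
  B: 0 + 1(166.6) = 166.6
  F: 0 + 1(64.81) = 64.81

167 mol/min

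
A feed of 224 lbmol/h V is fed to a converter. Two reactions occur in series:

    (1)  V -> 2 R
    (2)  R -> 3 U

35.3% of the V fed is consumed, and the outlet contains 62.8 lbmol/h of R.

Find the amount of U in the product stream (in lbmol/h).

Conversion of V: V consumed = 1ξ₁ = 0.353 × 224 → ξ₁ = 79.07 lbmol/h.
R balance: n_R = 0 + 2ξ₁ − 1ξ₂ = 62.8 → ξ₂ = (2·79.07 − 62.8)/1 = 95.34 lbmol/h.
Outlet amounts (n = n₀ + Σ ν·ξ):
  V: 224 − 1(79.07) = 144.9
  R: 0 + 2(79.07) − 1(95.34) = 62.8
  U: 0 + 3(95.34) = 286

286 lbmol/h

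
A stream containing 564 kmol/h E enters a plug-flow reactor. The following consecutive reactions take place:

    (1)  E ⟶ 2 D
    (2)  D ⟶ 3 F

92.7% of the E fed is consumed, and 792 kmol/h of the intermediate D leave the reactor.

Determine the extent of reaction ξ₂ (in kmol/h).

ξ₂ = 254 kmol/h

Conversion of E: E consumed = 1ξ₁ = 0.927 × 564 → ξ₁ = 522.8 kmol/h.
D balance: n_D = 0 + 2ξ₁ − 1ξ₂ = 792 → ξ₂ = (2·522.8 − 792)/1 = 253.7 kmol/h.
Outlet amounts (n = n₀ + Σ ν·ξ):
  E: 564 − 1(522.8) = 41.17
  D: 0 + 2(522.8) − 1(253.7) = 792
  F: 0 + 3(253.7) = 761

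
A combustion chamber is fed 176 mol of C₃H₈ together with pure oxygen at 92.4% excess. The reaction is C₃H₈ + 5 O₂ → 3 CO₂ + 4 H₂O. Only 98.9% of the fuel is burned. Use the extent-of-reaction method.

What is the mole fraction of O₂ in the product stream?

Stoichiometric O₂ = 5 × 176 = 880 mol; O₂ fed = 880 × 1.924 = 1693 mol.
Fuel reacted = 0.989 × 176 → ξ = 174.1 mol.
Outlet (n = n₀ + ν ξ):
  C₃H₈: 176 − 1(174.1) = 1.936
  O₂: 1693 − 5(174.1) = 822.8
  CO₂: 0 + 3(174.1) = 522.2
  H₂O: 0 + 4(174.1) = 696.3
Total out = 2043 mol; y_O₂ = 822.8 / 2043 = 0.4027.

0.403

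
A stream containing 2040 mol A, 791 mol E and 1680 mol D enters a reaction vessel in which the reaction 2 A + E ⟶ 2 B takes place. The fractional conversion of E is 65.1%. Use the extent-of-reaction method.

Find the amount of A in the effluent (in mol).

E reacted = 0.651 × 791 = 514.9 mol; ν_E = −1, so ξ = 514.9/1 = 514.9 mol.
Outlet amounts (n = n₀ + ν ξ):
  A: 2040 − 2(514.9) = 1010
  E: 791 − 1(514.9) = 276.1
  B: 0 + 2(514.9) = 1030
  D: 1680 (inert)

1010 mol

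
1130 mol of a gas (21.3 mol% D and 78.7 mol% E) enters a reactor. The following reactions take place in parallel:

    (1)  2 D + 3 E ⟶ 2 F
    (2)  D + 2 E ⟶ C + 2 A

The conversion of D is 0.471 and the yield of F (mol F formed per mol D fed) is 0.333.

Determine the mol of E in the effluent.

Yield of F: 2ξ₁ / 240.7 = 0.333 → ξ₁ = 40.07 mol.
Conversion of D: 2ξ₁ + 1ξ₂ = 0.471 × 240.7 = 113.4 → ξ₂ = 33.22 mol.
Outlet amounts (n = n₀ + Σ ν·ξ):
  D: 240.7 − 2(40.07) − 1(33.22) = 127.3
  E: 889.3 − 3(40.07) − 2(33.22) = 702.7
  F: 0 + 2(40.07) = 80.15
  C: 0 + 1(33.22) = 33.22
  A: 0 + 2(33.22) = 66.43

703 mol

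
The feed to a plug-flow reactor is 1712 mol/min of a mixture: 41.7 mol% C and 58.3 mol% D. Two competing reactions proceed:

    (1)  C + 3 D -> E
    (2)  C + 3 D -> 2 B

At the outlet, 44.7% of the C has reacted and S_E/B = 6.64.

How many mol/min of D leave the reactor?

40.8 mol/min

Conversion of C: C consumed = 0.447 × 713.9 = 319.1 mol/min = 1ξ₁ + 1ξ₂.
Selectivity: 1ξ₁ / (2ξ₂) = 6.64 → ξ₁ = 13.28 ξ₂.
Substitute: (1·13.28 + 1) ξ₂ = 319.1 → ξ₂ = 22.35 mol/min, ξ₁ = 296.8 mol/min.
Outlet amounts (n = n₀ + Σ ν·ξ):
  C: 713.9 − 1(296.8) − 1(22.35) = 394.8
  D: 998.1 − 3(296.8) − 3(22.35) = 40.75
  E: 0 + 1(296.8) = 296.8
  B: 0 + 2(22.35) = 44.69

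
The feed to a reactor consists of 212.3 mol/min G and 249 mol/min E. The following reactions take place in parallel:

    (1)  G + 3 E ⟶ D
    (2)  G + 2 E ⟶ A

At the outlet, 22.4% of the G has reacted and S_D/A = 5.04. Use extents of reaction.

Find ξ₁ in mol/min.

ξ₁ = 39.7 mol/min

Conversion of G: G consumed = 0.224 × 212.3 = 47.56 mol/min = 1ξ₁ + 1ξ₂.
Selectivity: 1ξ₁ / (1ξ₂) = 5.04 → ξ₁ = 5.04 ξ₂.
Substitute: (1·5.04 + 1) ξ₂ = 47.56 → ξ₂ = 7.873 mol/min, ξ₁ = 39.68 mol/min.
Outlet amounts (n = n₀ + Σ ν·ξ):
  G: 212.3 − 1(39.68) − 1(7.873) = 164.7
  E: 249 − 3(39.68) − 2(7.873) = 114.2
  D: 0 + 1(39.68) = 39.68
  A: 0 + 1(7.873) = 7.873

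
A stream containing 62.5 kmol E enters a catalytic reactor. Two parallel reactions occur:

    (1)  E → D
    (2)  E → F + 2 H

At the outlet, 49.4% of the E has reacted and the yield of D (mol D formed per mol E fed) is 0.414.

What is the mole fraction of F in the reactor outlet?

Yield of D: 1ξ₁ / 62.5 = 0.414 → ξ₁ = 25.88 kmol.
Conversion of E: 1ξ₁ + 1ξ₂ = 0.494 × 62.5 = 30.88 → ξ₂ = 5 kmol.
Outlet amounts (n = n₀ + Σ ν·ξ):
  E: 62.5 − 1(25.88) − 1(5) = 31.62
  D: 0 + 1(25.88) = 25.88
  F: 0 + 1(5) = 5
  H: 0 + 2(5) = 10
Total out = 72.5 kmol; y_F = 5 / 72.5 = 0.06897.

0.069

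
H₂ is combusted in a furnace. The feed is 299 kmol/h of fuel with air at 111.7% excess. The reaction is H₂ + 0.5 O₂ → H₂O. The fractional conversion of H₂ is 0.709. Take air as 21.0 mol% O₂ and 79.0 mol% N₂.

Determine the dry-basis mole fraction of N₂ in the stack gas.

0.8

Stoichiometric O₂ = 0.5 × 299 = 149.5 kmol/h; O₂ fed = 149.5 × 2.117 = 316.5 kmol/h.
N₂ fed = 316.5 × 79/21 = 1191 kmol/h.
Fuel reacted = 0.709 × 299 → ξ = 212 kmol/h.
Outlet (n = n₀ + ν ξ):
  H₂: 299 − 1(212) = 87.01
  O₂: 316.5 − 0.5(212) = 210.5
  N₂: 1191 (inert)
  H₂O: 0 + 1(212) = 212
Dry total = 1488 kmol/h; y_N₂ (dry) = 1191 / 1488 = 0.8001.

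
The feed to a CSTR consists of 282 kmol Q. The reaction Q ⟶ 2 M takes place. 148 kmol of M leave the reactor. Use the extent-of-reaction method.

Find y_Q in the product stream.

For M: n = n₀ + 2ξ → 148 = 0 + 2ξ, giving ξ = 74 kmol.
Outlet amounts (n = n₀ + ν ξ):
  Q: 282 − 1(74) = 208
  M: 0 + 2(74) = 148
Total out = 356 kmol; y_Q = 208 / 356 = 0.5843.

0.584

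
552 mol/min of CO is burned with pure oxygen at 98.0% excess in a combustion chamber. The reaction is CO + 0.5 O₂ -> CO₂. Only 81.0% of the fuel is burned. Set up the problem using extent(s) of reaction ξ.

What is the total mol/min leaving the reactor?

875 mol/min

Stoichiometric O₂ = 0.5 × 552 = 276 mol/min; O₂ fed = 276 × 1.980 = 546.5 mol/min.
Fuel reacted = 0.81 × 552 → ξ = 447.1 mol/min.
Outlet (n = n₀ + ν ξ):
  CO: 552 − 1(447.1) = 104.9
  O₂: 546.5 − 0.5(447.1) = 322.9
  CO₂: 0 + 1(447.1) = 447.1
Total out = 104.9 + 322.9 + 447.1 = 874.9 mol/min.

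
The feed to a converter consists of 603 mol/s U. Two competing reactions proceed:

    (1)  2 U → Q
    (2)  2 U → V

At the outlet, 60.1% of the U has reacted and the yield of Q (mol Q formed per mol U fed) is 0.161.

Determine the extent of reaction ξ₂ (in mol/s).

Yield of Q: 1ξ₁ / 603 = 0.161 → ξ₁ = 97.08 mol/s.
Conversion of U: 2ξ₁ + 2ξ₂ = 0.601 × 603 = 362.4 → ξ₂ = 84.12 mol/s.
Outlet amounts (n = n₀ + Σ ν·ξ):
  U: 603 − 2(97.08) − 2(84.12) = 240.6
  Q: 0 + 1(97.08) = 97.08
  V: 0 + 1(84.12) = 84.12

ξ₂ = 84.1 mol/s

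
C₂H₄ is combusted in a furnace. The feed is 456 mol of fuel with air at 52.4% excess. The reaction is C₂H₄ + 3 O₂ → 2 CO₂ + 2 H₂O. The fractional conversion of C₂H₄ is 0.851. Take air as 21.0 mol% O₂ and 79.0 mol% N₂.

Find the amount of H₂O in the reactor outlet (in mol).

Stoichiometric O₂ = 3 × 456 = 1368 mol; O₂ fed = 1368 × 1.524 = 2085 mol.
N₂ fed = 2085 × 79/21 = 7843 mol.
Fuel reacted = 0.851 × 456 → ξ = 388.1 mol.
Outlet (n = n₀ + ν ξ):
  C₂H₄: 456 − 1(388.1) = 67.94
  O₂: 2085 − 3(388.1) = 920.7
  N₂: 7843 (inert)
  CO₂: 0 + 2(388.1) = 776.1
  H₂O: 0 + 2(388.1) = 776.1

776 mol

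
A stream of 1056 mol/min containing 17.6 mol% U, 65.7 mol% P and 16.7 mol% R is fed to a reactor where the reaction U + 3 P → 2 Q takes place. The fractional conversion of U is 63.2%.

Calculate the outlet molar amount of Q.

U reacted = 0.632 × 185.9 = 117.5 mol/min; ν_U = −1, so ξ = 117.5/1 = 117.5 mol/min.
Outlet amounts (n = n₀ + ν ξ):
  U: 185.9 − 1(117.5) = 68.4
  P: 693.8 − 3(117.5) = 341.4
  Q: 0 + 2(117.5) = 234.9
  R: 176.4 (inert)

235 mol/min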